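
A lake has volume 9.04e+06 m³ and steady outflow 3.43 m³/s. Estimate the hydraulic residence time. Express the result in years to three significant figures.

0.0835 yr

Q = 3.43 m³/s × 3.156e+07 s/yr = 1.082e+08 m³/yr.
Hydraulic residence time τ = V/Q = 9.04e+06/1.082e+08 = 0.08352 yr.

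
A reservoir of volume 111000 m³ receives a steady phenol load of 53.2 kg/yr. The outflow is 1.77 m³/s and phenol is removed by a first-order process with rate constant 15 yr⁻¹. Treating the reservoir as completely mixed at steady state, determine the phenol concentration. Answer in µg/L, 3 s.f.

Outflow Q = 1.77 m³/s × 3.156e+07 s/yr = 5.586e+07 m³/yr.
Steady-state CSTR mass balance: W = Q·C + k·V·C, so C = W/(Q + kV).
Q + kV = 5.586e+07 + 15·111000 = 5.752e+07 m³/yr.
C = 53.2/5.752e+07 = 9.249e-07 kg/m³ = 0.0009249 mg/L = 0.9249 µg/L.

0.925 µg/L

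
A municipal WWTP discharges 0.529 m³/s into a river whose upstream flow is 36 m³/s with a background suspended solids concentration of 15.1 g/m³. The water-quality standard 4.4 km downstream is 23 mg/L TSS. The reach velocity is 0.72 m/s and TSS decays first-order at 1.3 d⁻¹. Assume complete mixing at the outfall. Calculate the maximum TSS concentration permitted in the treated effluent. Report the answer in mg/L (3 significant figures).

714 mg/L

Travel time to the compliance point: t = 4400/0.72 = 6111 s = 0.07073 d; decay factor exp(−1.3·0.07073) = 0.9122.
So the concentration just after mixing may be at most 23/0.9122 = 25.22 mg/L.
Mass balance: 25.22·36.53 = 0.529·Cₑ + 36·15.1.
Cₑ = (921.1 − 543.6) / 0.529 = 713.6 mg/L.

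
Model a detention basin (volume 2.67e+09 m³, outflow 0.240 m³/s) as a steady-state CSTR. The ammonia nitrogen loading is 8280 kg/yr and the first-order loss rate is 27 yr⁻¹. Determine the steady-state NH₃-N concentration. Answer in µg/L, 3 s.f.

0.115 µg/L

Outflow Q = 0.240 m³/s × 3.156e+07 s/yr = 7.574e+06 m³/yr.
Steady-state CSTR mass balance: W = Q·C + k·V·C, so C = W/(Q + kV).
Q + kV = 7.574e+06 + 27·2.67e+09 = 7.21e+10 m³/yr.
C = 8280/7.21e+10 = 1.148e-07 kg/m³ = 0.0001148 mg/L = 0.1148 µg/L.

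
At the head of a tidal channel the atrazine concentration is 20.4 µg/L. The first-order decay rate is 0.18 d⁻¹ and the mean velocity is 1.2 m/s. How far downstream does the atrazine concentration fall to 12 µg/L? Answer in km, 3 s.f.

306 km

From C = C₀·e^(−kt), t = ln(C₀/C)/k = ln(20.4/12)/0.18 = 0.5306/0.18 = 2.948 d.
Distance = v·t = 1.2 m/s × 2.547e+05 s = 3.056e+05 m = 305.6 km.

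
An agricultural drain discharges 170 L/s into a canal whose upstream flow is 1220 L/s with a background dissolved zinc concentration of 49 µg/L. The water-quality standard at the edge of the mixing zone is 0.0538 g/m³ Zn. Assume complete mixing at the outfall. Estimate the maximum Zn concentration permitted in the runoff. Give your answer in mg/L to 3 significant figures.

0.0882 mg/L

170 L/s = 0.17 m³/s.
1220 L/s = 1.22 m³/s.
49 µg/L = 0.049 mg/L.
Mass balance: 0.0538·1.39 = 0.17·Cₑ + 1.22·0.049.
Cₑ = (0.07478 − 0.05978) / 0.17 = 0.08825 mg/L.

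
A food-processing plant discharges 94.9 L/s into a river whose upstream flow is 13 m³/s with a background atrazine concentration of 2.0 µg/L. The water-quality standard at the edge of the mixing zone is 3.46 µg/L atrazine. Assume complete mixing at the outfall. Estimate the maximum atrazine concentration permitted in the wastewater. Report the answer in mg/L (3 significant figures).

94.9 L/s = 0.0949 m³/s.
2.0 µg/L = 0.002 mg/L.
3.46 µg/L = 0.00346 mg/L.
Mass balance: 0.00346·13.09 = 0.0949·Cₑ + 13·0.002.
Cₑ = (0.04531 − 0.026) / 0.0949 = 0.2035 mg/L.

0.203 mg/L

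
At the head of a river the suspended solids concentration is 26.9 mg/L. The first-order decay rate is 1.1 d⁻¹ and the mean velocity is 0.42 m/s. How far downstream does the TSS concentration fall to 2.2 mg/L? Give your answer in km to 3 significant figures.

From C = C₀·e^(−kt), t = ln(C₀/C)/k = ln(26.9/2.2)/1.1 = 2.504/1.1 = 2.276 d.
Distance = v·t = 0.42 m/s × 1.967e+05 s = 8.259e+04 m = 82.59 km.

82.6 km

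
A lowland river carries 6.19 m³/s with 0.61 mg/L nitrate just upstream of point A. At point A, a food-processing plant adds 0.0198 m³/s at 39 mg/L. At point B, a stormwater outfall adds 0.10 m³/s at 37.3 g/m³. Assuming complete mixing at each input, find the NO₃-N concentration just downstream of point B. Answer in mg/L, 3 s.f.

1.31 mg/L

After input A: C = (6.19·0.61 + 0.0198·39) / 6.21 = 0.7324 mg/L.
After input B: C = (6.21·0.7324 + 0.1·37.3) / 6.31 = 1.312 mg/L.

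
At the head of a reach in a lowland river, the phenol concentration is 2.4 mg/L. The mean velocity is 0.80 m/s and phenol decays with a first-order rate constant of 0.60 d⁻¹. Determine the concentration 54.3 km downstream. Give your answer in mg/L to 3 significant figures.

1.50 mg/L

Travel time t = 54.3 km / 0.80 m/s = 5.43e+04/0.80 = 6.788e+04 s = 0.7856 d.
First-order decay: C = 2.4·exp(−0.60·0.7856) = 2.4·0.6242 = 1.498 mg/L.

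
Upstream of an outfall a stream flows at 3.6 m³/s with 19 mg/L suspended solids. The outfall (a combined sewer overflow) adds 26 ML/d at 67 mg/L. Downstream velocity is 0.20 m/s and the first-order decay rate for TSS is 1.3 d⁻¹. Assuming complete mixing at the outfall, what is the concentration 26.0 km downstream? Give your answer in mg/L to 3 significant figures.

26 ML/d = 0.3009 m³/s.
After complete mixing, C₀ = (0.3009·67 + 3.6·19) / 3.901 = 22.7 mg/L.
Travel time t = 2.6e+04 m / 0.20 m/s = 1.3e+05 s = 1.505 d.
C = 22.7·exp(−1.3·1.505) = 22.7·0.1414 = 3.211 mg/L.

3.21 mg/L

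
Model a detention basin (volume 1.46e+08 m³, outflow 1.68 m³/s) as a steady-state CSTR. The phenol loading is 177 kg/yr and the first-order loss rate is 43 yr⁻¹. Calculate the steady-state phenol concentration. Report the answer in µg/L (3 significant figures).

Outflow Q = 1.68 m³/s × 3.156e+07 s/yr = 5.302e+07 m³/yr.
Steady-state CSTR mass balance: W = Q·C + k·V·C, so C = W/(Q + kV).
Q + kV = 5.302e+07 + 43·1.46e+08 = 6.331e+09 m³/yr.
C = 177/6.331e+09 = 2.796e-08 kg/m³ = 2.796e-05 mg/L = 0.02796 µg/L.

0.0280 µg/L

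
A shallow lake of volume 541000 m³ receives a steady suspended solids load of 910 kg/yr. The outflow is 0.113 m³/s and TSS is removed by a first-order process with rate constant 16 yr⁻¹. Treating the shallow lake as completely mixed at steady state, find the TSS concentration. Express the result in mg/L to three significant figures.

Outflow Q = 0.113 m³/s × 3.156e+07 s/yr = 3.566e+06 m³/yr.
Steady-state CSTR mass balance: W = Q·C + k·V·C, so C = W/(Q + kV).
Q + kV = 3.566e+06 + 16·541000 = 1.222e+07 m³/yr.
C = 910/1.222e+07 = 7.446e-05 kg/m³ = 0.07446 mg/L.

0.0745 mg/L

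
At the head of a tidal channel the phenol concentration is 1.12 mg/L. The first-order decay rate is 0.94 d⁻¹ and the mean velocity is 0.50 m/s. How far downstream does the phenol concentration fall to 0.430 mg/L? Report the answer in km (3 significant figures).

From C = C₀·e^(−kt), t = ln(C₀/C)/k = ln(1.12/0.430)/0.94 = 0.9573/0.94 = 1.018 d.
Distance = v·t = 0.50 m/s × 8.799e+04 s = 4.4e+04 m = 44 km.

44.0 km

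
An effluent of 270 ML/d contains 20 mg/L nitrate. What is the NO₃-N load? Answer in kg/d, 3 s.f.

5400 kg/d

270 ML/d = 3.125 m³/s.
Mass flux = Q·C = 3.125 m³/s × 20 g/m³ = 62.5 g/s.
= 62.5 g/s × 86.4 = 5400 kg/d.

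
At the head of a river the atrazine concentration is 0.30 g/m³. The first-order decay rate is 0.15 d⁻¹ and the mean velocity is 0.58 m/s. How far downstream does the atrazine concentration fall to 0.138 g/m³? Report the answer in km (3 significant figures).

From C = C₀·e^(−kt), t = ln(C₀/C)/k = ln(0.30/0.138)/0.15 = 0.7765/0.15 = 5.177 d.
Distance = v·t = 0.58 m/s × 4.473e+05 s = 2.594e+05 m = 259.4 km.

259 km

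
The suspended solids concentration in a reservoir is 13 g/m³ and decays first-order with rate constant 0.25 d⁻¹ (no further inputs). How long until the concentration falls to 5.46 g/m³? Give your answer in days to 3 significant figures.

3.47 d

t = ln(C₀/C)/k = ln(13/5.46)/0.25 = 0.8675/0.25 = 3.47 d.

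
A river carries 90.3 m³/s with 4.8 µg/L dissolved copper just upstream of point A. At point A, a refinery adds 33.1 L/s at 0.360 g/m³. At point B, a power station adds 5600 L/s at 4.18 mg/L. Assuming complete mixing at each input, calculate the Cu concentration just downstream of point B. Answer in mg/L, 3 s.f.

0.249 mg/L

4.8 µg/L = 0.0048 mg/L.
33.1 L/s = 0.0331 m³/s.
After input A: C = (90.3·0.0048 + 0.0331·0.36) / 90.33 = 0.00493 mg/L.
5600 L/s = 5.6 m³/s.
After input B: C = (90.33·0.00493 + 5.6·4.18) / 95.93 = 0.2486 mg/L.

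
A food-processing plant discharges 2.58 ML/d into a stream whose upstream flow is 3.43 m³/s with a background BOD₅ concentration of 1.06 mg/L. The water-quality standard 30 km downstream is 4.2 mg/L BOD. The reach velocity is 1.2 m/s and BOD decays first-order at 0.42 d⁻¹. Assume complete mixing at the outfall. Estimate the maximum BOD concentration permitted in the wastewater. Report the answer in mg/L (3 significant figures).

428 mg/L

2.58 ML/d = 0.02986 m³/s.
Travel time to the compliance point: t = 3e+04/1.2 = 2.5e+04 s = 0.2894 d; decay factor exp(−0.42·0.2894) = 0.8856.
So the concentration just after mixing may be at most 4.2/0.8856 = 4.743 mg/L.
Mass balance: 4.743·3.46 = 0.02986·Cₑ + 3.43·1.06.
Cₑ = (16.41 − 3.636) / 0.02986 = 427.8 mg/L.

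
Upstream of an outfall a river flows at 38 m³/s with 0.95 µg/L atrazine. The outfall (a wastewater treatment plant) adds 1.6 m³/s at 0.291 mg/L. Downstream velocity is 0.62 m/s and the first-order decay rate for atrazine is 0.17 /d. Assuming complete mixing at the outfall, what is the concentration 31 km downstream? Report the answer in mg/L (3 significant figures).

0.95 µg/L = 0.00095 mg/L.
After complete mixing, C₀ = (1.6·0.291 + 38·0.00095) / 39.6 = 0.01267 mg/L.
Travel time t = 3.1e+04 m / 0.62 m/s = 5e+04 s = 0.5787 d.
C = 0.01267·exp(−0.17·0.5787) = 0.01267·0.9063 = 0.01148 mg/L.

0.0115 mg/L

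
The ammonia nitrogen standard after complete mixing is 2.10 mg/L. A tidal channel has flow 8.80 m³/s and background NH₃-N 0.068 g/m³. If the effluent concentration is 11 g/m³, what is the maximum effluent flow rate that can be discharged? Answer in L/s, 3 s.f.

2010 L/s

Mass balance at complete mixing: C_std·(Q_w + Q_r) = Q_w·C_e + Q_r·C_b.
Rearranging, Q_w = Q_r·(C_std − C_b)/(C_e − C_std) = 8.80·(2.1 − 0.068) / (11 − 2.1) = 2.009 m³/s.
= 2009 L/s.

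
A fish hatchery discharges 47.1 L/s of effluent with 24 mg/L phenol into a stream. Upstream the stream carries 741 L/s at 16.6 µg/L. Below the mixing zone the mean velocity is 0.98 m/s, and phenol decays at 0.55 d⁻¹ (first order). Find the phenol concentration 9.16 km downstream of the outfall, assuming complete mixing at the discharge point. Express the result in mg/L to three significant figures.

1.37 mg/L

47.1 L/s = 0.0471 m³/s.
741 L/s = 0.741 m³/s.
16.6 µg/L = 0.0166 mg/L.
After complete mixing, C₀ = (0.0471·24 + 0.741·0.0166) / 0.7881 = 1.45 mg/L.
Travel time t = 9160 m / 0.98 m/s = 9347 s = 0.1082 d.
C = 1.45·exp(−0.55·0.1082) = 1.45·0.9422 = 1.366 mg/L.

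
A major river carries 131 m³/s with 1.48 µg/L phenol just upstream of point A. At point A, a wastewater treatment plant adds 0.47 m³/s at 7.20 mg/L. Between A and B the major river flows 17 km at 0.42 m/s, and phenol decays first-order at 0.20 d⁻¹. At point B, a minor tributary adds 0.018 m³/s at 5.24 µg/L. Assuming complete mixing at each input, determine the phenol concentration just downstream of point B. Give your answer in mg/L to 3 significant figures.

1.48 µg/L = 0.00148 mg/L.
After input A: C = (131·0.00148 + 0.47·7.2) / 131.5 = 0.02721 mg/L.
Over the 17 km reach to input B (t = 4.048e+04 s = 0.4685 d), decay gives C = 0.02721·exp(−0.20·0.4685) = 0.02478 mg/L.
5.24 µg/L = 0.00524 mg/L.
After input B: C = (131.5·0.02478 + 0.018·0.00524) / 131.5 = 0.02478 mg/L.

0.0248 mg/L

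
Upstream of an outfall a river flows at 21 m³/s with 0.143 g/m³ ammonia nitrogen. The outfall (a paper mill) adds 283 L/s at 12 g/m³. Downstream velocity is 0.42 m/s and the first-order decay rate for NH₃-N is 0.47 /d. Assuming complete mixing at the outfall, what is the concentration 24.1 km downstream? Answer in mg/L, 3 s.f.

283 L/s = 0.283 m³/s.
After complete mixing, C₀ = (0.283·12 + 21·0.143) / 21.28 = 0.3007 mg/L.
Travel time t = 2.41e+04 m / 0.42 m/s = 5.738e+04 s = 0.6641 d.
C = 0.3007·exp(−0.47·0.6641) = 0.3007·0.7319 = 0.22 mg/L.

0.220 mg/L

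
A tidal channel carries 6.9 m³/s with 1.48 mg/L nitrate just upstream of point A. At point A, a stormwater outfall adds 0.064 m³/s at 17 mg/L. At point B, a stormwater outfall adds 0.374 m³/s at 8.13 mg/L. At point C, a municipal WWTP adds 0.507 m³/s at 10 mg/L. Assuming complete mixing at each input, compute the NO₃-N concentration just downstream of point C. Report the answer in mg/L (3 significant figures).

After input A: C = (6.9·1.48 + 0.064·17) / 6.964 = 1.623 mg/L.
After input B: C = (6.964·1.623 + 0.374·8.13) / 7.338 = 1.954 mg/L.
After input C: C = (7.338·1.954 + 0.507·10) / 7.845 = 2.474 mg/L.

2.47 mg/L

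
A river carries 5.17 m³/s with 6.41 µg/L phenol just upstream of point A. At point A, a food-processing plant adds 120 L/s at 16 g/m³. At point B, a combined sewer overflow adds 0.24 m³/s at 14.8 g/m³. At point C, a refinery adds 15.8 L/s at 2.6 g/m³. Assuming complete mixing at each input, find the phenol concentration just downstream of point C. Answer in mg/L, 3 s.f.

6.41 µg/L = 0.00641 mg/L.
120 L/s = 0.12 m³/s.
After input A: C = (5.17·0.00641 + 0.12·16) / 5.29 = 0.3692 mg/L.
After input B: C = (5.29·0.3692 + 0.24·14.8) / 5.53 = 0.9955 mg/L.
15.8 L/s = 0.0158 m³/s.
After input C: C = (5.53·0.9955 + 0.0158·2.6) / 5.546 = 1 mg/L.

1.00 mg/L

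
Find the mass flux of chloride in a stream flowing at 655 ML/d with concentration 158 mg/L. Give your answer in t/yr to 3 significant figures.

655 ML/d = 7.581 m³/s.
Mass flux = Q·C = 7.581 m³/s × 158 g/m³ = 1198 g/s.
= 1198 g/s × 31.56 = 3.78e+04 t/yr.

37800 t/yr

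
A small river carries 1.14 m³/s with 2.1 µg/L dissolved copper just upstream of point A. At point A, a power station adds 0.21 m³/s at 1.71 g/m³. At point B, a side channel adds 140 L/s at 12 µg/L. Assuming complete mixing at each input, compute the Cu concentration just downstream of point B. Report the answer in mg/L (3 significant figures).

0.244 mg/L

2.1 µg/L = 0.0021 mg/L.
After input A: C = (1.14·0.0021 + 0.21·1.71) / 1.35 = 0.2678 mg/L.
140 L/s = 0.14 m³/s.
12 µg/L = 0.012 mg/L.
After input B: C = (1.35·0.2678 + 0.14·0.012) / 1.49 = 0.2437 mg/L.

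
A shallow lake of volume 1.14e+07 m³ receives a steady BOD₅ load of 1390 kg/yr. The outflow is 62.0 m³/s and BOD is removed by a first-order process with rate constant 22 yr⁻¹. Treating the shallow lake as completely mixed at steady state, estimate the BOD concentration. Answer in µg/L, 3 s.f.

Outflow Q = 62.0 m³/s × 3.156e+07 s/yr = 1.957e+09 m³/yr.
Steady-state CSTR mass balance: W = Q·C + k·V·C, so C = W/(Q + kV).
Q + kV = 1.957e+09 + 22·1.14e+07 = 2.207e+09 m³/yr.
C = 1390/2.207e+09 = 6.297e-07 kg/m³ = 0.0006297 mg/L = 0.6297 µg/L.

0.630 µg/L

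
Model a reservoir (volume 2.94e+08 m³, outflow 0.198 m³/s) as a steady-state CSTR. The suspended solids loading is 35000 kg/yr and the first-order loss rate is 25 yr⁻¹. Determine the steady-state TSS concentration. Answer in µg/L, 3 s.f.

Outflow Q = 0.198 m³/s × 3.156e+07 s/yr = 6.248e+06 m³/yr.
Steady-state CSTR mass balance: W = Q·C + k·V·C, so C = W/(Q + kV).
Q + kV = 6.248e+06 + 25·2.94e+08 = 7.356e+09 m³/yr.
C = 35000/7.356e+09 = 4.758e-06 kg/m³ = 0.004758 mg/L = 4.758 µg/L.

4.76 µg/L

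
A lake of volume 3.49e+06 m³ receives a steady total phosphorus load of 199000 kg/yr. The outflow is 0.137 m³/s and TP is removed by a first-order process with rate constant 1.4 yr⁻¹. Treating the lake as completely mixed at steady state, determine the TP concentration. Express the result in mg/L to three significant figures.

21.6 mg/L

Outflow Q = 0.137 m³/s × 3.156e+07 s/yr = 4.323e+06 m³/yr.
Steady-state CSTR mass balance: W = Q·C + k·V·C, so C = W/(Q + kV).
Q + kV = 4.323e+06 + 1.4·3.49e+06 = 9.209e+06 m³/yr.
C = 199000/9.209e+06 = 0.02161 kg/m³ = 21.61 mg/L.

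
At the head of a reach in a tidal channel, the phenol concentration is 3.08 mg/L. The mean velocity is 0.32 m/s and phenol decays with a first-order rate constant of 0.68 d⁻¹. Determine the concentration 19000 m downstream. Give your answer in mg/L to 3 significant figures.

1.93 mg/L

Travel time t = 19000 m / 0.32 m/s = 1.9e+04/0.32 = 5.938e+04 s = 0.6872 d.
First-order decay: C = 3.08·exp(−0.68·0.6872) = 3.08·0.6267 = 1.93 mg/L.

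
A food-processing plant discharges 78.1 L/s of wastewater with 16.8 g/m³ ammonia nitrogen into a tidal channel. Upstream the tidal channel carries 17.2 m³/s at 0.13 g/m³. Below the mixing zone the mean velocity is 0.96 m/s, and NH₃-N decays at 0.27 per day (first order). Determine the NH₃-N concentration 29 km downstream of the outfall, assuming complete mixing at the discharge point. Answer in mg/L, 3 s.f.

78.1 L/s = 0.0781 m³/s.
After complete mixing, C₀ = (0.0781·16.8 + 17.2·0.13) / 17.28 = 0.2054 mg/L.
Travel time t = 2.9e+04 m / 0.96 m/s = 3.021e+04 s = 0.3496 d.
C = 0.2054·exp(−0.27·0.3496) = 0.2054·0.9099 = 0.1869 mg/L.

0.187 mg/L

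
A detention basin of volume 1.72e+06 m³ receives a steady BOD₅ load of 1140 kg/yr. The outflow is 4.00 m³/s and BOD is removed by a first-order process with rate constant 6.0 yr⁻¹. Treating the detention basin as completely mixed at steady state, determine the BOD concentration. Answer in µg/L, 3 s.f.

Outflow Q = 4.00 m³/s × 3.156e+07 s/yr = 1.262e+08 m³/yr.
Steady-state CSTR mass balance: W = Q·C + k·V·C, so C = W/(Q + kV).
Q + kV = 1.262e+08 + 6.0·1.72e+06 = 1.366e+08 m³/yr.
C = 1140/1.366e+08 = 8.349e-06 kg/m³ = 0.008349 mg/L = 8.349 µg/L.

8.35 µg/L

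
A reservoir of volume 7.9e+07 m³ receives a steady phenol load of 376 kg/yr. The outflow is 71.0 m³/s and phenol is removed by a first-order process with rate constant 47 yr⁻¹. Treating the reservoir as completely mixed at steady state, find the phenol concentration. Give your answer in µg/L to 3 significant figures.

0.0632 µg/L

Outflow Q = 71.0 m³/s × 3.156e+07 s/yr = 2.241e+09 m³/yr.
Steady-state CSTR mass balance: W = Q·C + k·V·C, so C = W/(Q + kV).
Q + kV = 2.241e+09 + 47·7.9e+07 = 5.954e+09 m³/yr.
C = 376/5.954e+09 = 6.316e-08 kg/m³ = 6.316e-05 mg/L = 0.06316 µg/L.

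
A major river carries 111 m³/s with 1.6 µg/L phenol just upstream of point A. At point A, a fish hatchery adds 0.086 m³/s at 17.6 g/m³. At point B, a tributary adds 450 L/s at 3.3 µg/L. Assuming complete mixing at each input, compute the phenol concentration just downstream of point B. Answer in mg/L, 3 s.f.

1.6 µg/L = 0.0016 mg/L.
After input A: C = (111·0.0016 + 0.086·17.6) / 111.1 = 0.01522 mg/L.
450 L/s = 0.45 m³/s.
3.3 µg/L = 0.0033 mg/L.
After input B: C = (111.1·0.01522 + 0.45·0.0033) / 111.5 = 0.01518 mg/L.

0.0152 mg/L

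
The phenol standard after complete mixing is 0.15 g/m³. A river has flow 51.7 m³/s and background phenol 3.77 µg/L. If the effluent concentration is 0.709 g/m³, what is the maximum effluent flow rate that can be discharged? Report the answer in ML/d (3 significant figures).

3.77 µg/L = 0.00377 mg/L.
Mass balance at complete mixing: C_std·(Q_w + Q_r) = Q_w·C_e + Q_r·C_b.
Rearranging, Q_w = Q_r·(C_std − C_b)/(C_e − C_std) = 51.7·(0.15 − 0.00377) / (0.709 − 0.15) = 13.52 m³/s.
= 1169 ML/d.

1170 ML/d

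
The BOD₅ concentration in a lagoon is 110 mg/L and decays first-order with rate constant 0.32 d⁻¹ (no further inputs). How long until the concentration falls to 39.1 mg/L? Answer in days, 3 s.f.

3.23 d

t = ln(C₀/C)/k = ln(110/39.1)/0.32 = 1.034/0.32 = 3.232 d.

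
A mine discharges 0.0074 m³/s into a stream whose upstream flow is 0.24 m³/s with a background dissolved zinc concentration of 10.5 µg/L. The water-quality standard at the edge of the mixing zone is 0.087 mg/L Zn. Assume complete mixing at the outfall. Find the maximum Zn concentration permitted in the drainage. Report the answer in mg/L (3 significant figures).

10.5 µg/L = 0.0105 mg/L.
Mass balance: 0.087·0.2474 = 0.0074·Cₑ + 0.24·0.0105.
Cₑ = (0.02152 − 0.00252) / 0.0074 = 2.568 mg/L.

2.57 mg/L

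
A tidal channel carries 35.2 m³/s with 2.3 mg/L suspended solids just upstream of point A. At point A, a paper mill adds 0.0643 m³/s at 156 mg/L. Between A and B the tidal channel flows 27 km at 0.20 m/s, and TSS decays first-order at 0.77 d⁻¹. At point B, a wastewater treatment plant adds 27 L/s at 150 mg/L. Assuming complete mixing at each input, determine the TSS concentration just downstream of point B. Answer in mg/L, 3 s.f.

0.889 mg/L

After input A: C = (35.2·2.3 + 0.0643·156) / 35.26 = 2.58 mg/L.
Over the 27 km reach to input B (t = 1.35e+05 s = 1.562 d), decay gives C = 2.58·exp(−0.77·1.562) = 0.7747 mg/L.
27 L/s = 0.027 m³/s.
After input B: C = (35.26·0.7747 + 0.027·150) / 35.29 = 0.8889 mg/L.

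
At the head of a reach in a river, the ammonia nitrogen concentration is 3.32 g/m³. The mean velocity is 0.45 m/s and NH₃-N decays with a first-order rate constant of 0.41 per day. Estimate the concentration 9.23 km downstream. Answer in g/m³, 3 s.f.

3.01 g/m³

Travel time t = 9.23 km / 0.45 m/s = 9230/0.45 = 2.051e+04 s = 0.2374 d.
First-order decay: C = 3.32·exp(−0.41·0.2374) = 3.32·0.9073 = 3.012 g/m³.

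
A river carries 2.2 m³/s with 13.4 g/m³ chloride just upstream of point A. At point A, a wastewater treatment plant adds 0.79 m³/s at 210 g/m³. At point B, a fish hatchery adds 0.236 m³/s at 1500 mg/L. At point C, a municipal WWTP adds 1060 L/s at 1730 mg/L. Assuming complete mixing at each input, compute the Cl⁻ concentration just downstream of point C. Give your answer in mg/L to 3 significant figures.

After input A: C = (2.2·13.4 + 0.79·210) / 2.99 = 65.34 mg/L.
After input B: C = (2.99·65.34 + 0.236·1500) / 3.226 = 170.3 mg/L.
1060 L/s = 1.06 m³/s.
After input C: C = (3.226·170.3 + 1.06·1730) / 4.286 = 556 mg/L.

556 mg/L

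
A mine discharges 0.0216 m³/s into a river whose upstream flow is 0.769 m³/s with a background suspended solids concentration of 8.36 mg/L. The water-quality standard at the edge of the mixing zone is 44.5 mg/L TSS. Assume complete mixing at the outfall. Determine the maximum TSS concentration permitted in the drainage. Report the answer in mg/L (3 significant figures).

1330 mg/L

Mass balance: 44.5·0.7906 = 0.0216·Cₑ + 0.769·8.36.
Cₑ = (35.18 − 6.429) / 0.0216 = 1331 mg/L.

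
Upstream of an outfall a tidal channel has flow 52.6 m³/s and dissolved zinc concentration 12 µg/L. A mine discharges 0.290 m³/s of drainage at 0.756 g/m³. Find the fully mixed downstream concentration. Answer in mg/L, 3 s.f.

12 µg/L = 0.012 mg/L.
By mass balance at complete mixing, C = (0.29·0.756 + 52.6·0.012) / (0.29 + 52.6) = 0.8504/52.89 = 0.01608 mg/L.

0.0161 mg/L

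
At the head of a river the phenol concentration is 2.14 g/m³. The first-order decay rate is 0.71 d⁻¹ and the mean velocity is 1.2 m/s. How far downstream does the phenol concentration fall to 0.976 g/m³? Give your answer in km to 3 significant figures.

From C = C₀·e^(−kt), t = ln(C₀/C)/k = ln(2.14/0.976)/0.71 = 0.7851/0.71 = 1.106 d.
Distance = v·t = 1.2 m/s × 9.554e+04 s = 1.146e+05 m = 114.6 km.

115 km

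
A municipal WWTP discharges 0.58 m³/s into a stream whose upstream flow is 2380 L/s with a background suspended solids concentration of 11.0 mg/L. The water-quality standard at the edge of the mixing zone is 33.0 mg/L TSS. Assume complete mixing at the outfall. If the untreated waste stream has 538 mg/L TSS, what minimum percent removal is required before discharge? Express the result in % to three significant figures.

77.1 %

2380 L/s = 2.38 m³/s.
Mass balance: 33·2.96 = 0.58·Cₑ + 2.38·11.
Cₑ = (97.68 − 26.18) / 0.58 = 123.3 mg/L.
Required removal = 1 − 123.3/538 = 77.09 %.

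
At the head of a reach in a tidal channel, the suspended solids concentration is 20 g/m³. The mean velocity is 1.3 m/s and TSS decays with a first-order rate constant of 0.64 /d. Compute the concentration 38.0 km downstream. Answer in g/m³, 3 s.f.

Travel time t = 38.0 km / 1.3 m/s = 3.8e+04/1.3 = 2.923e+04 s = 0.3383 d.
First-order decay: C = 20·exp(−0.64·0.3383) = 20·0.8053 = 16.11 g/m³.

16.1 g/m³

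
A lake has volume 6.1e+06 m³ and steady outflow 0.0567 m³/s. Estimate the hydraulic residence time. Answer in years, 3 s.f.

Q = 0.0567 m³/s × 3.156e+07 s/yr = 1.789e+06 m³/yr.
Hydraulic residence time τ = V/Q = 6.1e+06/1.789e+06 = 3.409 yr.

3.41 yr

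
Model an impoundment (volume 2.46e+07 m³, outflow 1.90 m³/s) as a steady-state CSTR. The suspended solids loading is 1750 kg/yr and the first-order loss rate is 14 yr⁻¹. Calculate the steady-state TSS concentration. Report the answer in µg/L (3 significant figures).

4.33 µg/L

Outflow Q = 1.90 m³/s × 3.156e+07 s/yr = 5.996e+07 m³/yr.
Steady-state CSTR mass balance: W = Q·C + k·V·C, so C = W/(Q + kV).
Q + kV = 5.996e+07 + 14·2.46e+07 = 4.044e+08 m³/yr.
C = 1750/4.044e+08 = 4.328e-06 kg/m³ = 0.004328 mg/L = 4.328 µg/L.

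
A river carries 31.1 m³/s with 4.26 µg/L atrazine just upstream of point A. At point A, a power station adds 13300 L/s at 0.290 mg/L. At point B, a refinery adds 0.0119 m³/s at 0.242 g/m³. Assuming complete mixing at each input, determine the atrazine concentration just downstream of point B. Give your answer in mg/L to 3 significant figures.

4.26 µg/L = 0.00426 mg/L.
13300 L/s = 13.3 m³/s.
After input A: C = (31.1·0.00426 + 13.3·0.29) / 44.4 = 0.08985 mg/L.
After input B: C = (44.4·0.08985 + 0.0119·0.242) / 44.41 = 0.08989 mg/L.

0.0899 mg/L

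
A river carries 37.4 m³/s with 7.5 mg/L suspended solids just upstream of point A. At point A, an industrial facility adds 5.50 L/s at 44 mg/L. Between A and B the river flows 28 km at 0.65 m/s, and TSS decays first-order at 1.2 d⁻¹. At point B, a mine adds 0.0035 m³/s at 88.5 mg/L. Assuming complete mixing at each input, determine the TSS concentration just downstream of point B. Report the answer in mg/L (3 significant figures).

4.13 mg/L

5.50 L/s = 0.0055 m³/s.
After input A: C = (37.4·7.5 + 0.0055·44) / 37.41 = 7.505 mg/L.
Over the 28 km reach to input B (t = 4.308e+04 s = 0.4986 d), decay gives C = 7.505·exp(−1.2·0.4986) = 4.126 mg/L.
After input B: C = (37.41·4.126 + 0.0035·88.5) / 37.41 = 4.134 mg/L.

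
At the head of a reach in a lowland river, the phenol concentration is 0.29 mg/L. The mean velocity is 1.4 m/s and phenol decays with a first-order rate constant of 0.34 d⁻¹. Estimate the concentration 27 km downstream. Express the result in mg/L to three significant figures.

Travel time t = 27 km / 1.4 m/s = 2.7e+04/1.4 = 1.929e+04 s = 0.2232 d.
First-order decay: C = 0.29·exp(−0.34·0.2232) = 0.29·0.9269 = 0.2688 mg/L.

0.269 mg/L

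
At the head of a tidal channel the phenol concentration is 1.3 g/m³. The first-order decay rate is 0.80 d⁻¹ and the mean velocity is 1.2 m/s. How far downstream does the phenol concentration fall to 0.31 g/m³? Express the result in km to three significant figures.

186 km

From C = C₀·e^(−kt), t = ln(C₀/C)/k = ln(1.3/0.31)/0.80 = 1.434/0.80 = 1.792 d.
Distance = v·t = 1.2 m/s × 1.548e+05 s = 1.858e+05 m = 185.8 km.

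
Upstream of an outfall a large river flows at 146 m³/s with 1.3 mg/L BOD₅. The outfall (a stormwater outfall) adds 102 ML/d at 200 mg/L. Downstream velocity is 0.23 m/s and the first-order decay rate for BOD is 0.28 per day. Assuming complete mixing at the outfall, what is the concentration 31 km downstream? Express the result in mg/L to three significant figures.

1.87 mg/L

102 ML/d = 1.181 m³/s.
After complete mixing, C₀ = (1.181·200 + 146·1.3) / 147.2 = 2.894 mg/L.
Travel time t = 3.1e+04 m / 0.23 m/s = 1.348e+05 s = 1.56 d.
C = 2.894·exp(−0.28·1.56) = 2.894·0.6461 = 1.87 mg/L.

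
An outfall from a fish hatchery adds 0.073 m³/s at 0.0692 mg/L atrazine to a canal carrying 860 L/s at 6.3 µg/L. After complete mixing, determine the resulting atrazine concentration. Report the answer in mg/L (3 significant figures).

860 L/s = 0.86 m³/s.
6.3 µg/L = 0.0063 mg/L.
By mass balance at complete mixing, C = (0.073·0.0692 + 0.86·0.0063) / (0.073 + 0.86) = 0.01047/0.933 = 0.01122 mg/L.

0.0112 mg/L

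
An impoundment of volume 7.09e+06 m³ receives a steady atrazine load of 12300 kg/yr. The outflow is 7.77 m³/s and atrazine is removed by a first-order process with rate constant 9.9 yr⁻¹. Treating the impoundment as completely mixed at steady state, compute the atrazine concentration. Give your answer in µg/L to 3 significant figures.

Outflow Q = 7.77 m³/s × 3.156e+07 s/yr = 2.452e+08 m³/yr.
Steady-state CSTR mass balance: W = Q·C + k·V·C, so C = W/(Q + kV).
Q + kV = 2.452e+08 + 9.9·7.09e+06 = 3.154e+08 m³/yr.
C = 12300/3.154e+08 = 3.9e-05 kg/m³ = 0.039 mg/L = 39 µg/L.

39.0 µg/L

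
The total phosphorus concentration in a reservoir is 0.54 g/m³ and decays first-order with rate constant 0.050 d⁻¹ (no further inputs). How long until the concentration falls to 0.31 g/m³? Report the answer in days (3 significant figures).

t = ln(C₀/C)/k = ln(0.54/0.31)/0.050 = 0.555/0.050 = 11.1 d.

11.1 d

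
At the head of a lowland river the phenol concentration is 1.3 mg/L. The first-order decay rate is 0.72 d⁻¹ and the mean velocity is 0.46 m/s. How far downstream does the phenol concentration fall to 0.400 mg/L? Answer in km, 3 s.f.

65.1 km

From C = C₀·e^(−kt), t = ln(C₀/C)/k = ln(1.3/0.400)/0.72 = 1.179/0.72 = 1.637 d.
Distance = v·t = 0.46 m/s × 1.414e+05 s = 6.506e+04 m = 65.06 km.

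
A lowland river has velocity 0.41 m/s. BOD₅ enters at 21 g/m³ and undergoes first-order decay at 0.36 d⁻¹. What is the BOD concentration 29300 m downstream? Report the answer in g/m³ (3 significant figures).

Travel time t = 29300 m / 0.41 m/s = 2.93e+04/0.41 = 7.146e+04 s = 0.8271 d.
First-order decay: C = 21·exp(−0.36·0.8271) = 21·0.7425 = 15.59 g/m³.

15.6 g/m³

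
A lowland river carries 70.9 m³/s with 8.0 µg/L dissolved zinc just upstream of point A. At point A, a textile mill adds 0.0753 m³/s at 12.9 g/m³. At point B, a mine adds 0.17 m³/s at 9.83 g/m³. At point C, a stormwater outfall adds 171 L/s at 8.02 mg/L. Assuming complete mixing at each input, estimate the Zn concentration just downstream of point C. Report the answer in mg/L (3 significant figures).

0.0642 mg/L

8.0 µg/L = 0.008 mg/L.
After input A: C = (70.9·0.008 + 0.0753·12.9) / 70.98 = 0.02168 mg/L.
After input B: C = (70.98·0.02168 + 0.17·9.83) / 71.15 = 0.04511 mg/L.
171 L/s = 0.171 m³/s.
After input C: C = (71.15·0.04511 + 0.171·8.02) / 71.32 = 0.06424 mg/L.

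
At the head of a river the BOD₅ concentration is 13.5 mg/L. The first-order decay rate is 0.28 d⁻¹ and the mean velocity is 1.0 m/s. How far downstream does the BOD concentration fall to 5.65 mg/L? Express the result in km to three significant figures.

269 km

From C = C₀·e^(−kt), t = ln(C₀/C)/k = ln(13.5/5.65)/0.28 = 0.871/0.28 = 3.111 d.
Distance = v·t = 1.0 m/s × 2.688e+05 s = 2.688e+05 m = 268.8 km.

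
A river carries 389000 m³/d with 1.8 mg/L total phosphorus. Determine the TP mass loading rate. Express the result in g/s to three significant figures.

389000 m³/d = 4.502 m³/s.
Mass flux = Q·C = 4.502 m³/s × 1.8 g/m³ = 8.104 g/s.

8.10 g/s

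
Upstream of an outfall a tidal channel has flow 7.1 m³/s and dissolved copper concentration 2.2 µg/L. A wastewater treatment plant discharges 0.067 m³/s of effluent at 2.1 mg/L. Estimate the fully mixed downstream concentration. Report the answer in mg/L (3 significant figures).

0.0218 mg/L

2.2 µg/L = 0.0022 mg/L.
Conservation of mass across the mixing zone: C = (0.067·2.1 + 7.1·0.0022) / (0.067 + 7.1) = 0.1563/7.167 = 0.02181 mg/L.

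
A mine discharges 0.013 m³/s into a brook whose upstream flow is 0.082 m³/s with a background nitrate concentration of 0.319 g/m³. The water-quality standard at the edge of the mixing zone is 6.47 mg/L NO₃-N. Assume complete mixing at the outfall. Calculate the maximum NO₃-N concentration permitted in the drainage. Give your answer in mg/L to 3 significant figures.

Mass balance: 6.47·0.095 = 0.013·Cₑ + 0.082·0.319.
Cₑ = (0.6147 − 0.02616) / 0.013 = 45.27 mg/L.

45.3 mg/L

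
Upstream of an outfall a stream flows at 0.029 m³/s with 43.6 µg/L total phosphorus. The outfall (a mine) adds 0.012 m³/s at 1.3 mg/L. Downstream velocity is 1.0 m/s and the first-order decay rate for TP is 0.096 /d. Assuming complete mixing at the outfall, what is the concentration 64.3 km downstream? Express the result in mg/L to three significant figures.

43.6 µg/L = 0.0436 mg/L.
After complete mixing, C₀ = (0.012·1.3 + 0.029·0.0436) / 0.041 = 0.4113 mg/L.
Travel time t = 6.43e+04 m / 1.0 m/s = 6.43e+04 s = 0.7442 d.
C = 0.4113·exp(−0.096·0.7442) = 0.4113·0.931 = 0.383 mg/L.

0.383 mg/L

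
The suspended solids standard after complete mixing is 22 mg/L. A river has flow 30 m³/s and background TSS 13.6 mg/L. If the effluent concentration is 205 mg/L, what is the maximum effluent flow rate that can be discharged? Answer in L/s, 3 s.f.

Mass balance at complete mixing: C_std·(Q_w + Q_r) = Q_w·C_e + Q_r·C_b.
Rearranging, Q_w = Q_r·(C_std − C_b)/(C_e − C_std) = 30·(22 − 13.6) / (205 − 22) = 1.377 m³/s.
= 1377 L/s.

1380 L/s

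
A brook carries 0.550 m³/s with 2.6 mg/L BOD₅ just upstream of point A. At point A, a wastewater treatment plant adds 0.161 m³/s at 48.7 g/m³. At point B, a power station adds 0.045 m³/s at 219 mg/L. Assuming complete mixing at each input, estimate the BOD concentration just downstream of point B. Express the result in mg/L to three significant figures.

25.3 mg/L

After input A: C = (0.55·2.6 + 0.161·48.7) / 0.711 = 13.04 mg/L.
After input B: C = (0.711·13.04 + 0.045·219) / 0.756 = 25.3 mg/L.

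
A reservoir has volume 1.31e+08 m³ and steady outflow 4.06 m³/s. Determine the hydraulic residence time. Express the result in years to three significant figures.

1.02 yr

Q = 4.06 m³/s × 3.156e+07 s/yr = 1.281e+08 m³/yr.
Hydraulic residence time τ = V/Q = 1.31e+08/1.281e+08 = 1.022 yr.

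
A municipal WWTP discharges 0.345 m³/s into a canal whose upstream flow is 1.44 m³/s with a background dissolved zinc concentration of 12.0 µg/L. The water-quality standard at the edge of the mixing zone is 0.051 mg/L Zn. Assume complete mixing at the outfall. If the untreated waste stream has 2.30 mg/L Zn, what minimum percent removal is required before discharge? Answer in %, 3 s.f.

90.7 %

12.0 µg/L = 0.012 mg/L.
Mass balance: 0.051·1.785 = 0.345·Cₑ + 1.44·0.012.
Cₑ = (0.09103 − 0.01728) / 0.345 = 0.2138 mg/L.
Required removal = 1 − 0.2138/2.30 = 90.71 %.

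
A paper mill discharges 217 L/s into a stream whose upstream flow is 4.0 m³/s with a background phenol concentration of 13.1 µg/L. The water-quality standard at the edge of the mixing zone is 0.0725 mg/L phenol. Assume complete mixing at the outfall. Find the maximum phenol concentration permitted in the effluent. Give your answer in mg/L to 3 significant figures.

217 L/s = 0.217 m³/s.
13.1 µg/L = 0.0131 mg/L.
Mass balance: 0.0725·4.217 = 0.217·Cₑ + 4·0.0131.
Cₑ = (0.3057 − 0.0524) / 0.217 = 1.167 mg/L.

1.17 mg/L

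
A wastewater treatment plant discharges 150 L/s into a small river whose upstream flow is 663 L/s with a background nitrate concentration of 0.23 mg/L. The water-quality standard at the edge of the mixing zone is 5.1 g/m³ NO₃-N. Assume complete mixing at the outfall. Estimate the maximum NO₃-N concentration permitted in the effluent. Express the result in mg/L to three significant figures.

26.6 mg/L

150 L/s = 0.15 m³/s.
663 L/s = 0.663 m³/s.
Mass balance: 5.1·0.813 = 0.15·Cₑ + 0.663·0.23.
Cₑ = (4.146 − 0.1525) / 0.15 = 26.63 mg/L.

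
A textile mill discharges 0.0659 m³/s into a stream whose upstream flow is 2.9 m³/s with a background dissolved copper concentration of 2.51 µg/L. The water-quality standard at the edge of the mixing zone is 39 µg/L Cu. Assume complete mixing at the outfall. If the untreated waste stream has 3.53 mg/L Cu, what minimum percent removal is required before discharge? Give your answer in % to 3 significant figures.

2.51 µg/L = 0.00251 mg/L.
39 µg/L = 0.039 mg/L.
Mass balance: 0.039·2.966 = 0.0659·Cₑ + 2.9·0.00251.
Cₑ = (0.1157 − 0.007279) / 0.0659 = 1.645 mg/L.
Required removal = 1 − 1.645/3.53 = 53.41 %.

53.4 %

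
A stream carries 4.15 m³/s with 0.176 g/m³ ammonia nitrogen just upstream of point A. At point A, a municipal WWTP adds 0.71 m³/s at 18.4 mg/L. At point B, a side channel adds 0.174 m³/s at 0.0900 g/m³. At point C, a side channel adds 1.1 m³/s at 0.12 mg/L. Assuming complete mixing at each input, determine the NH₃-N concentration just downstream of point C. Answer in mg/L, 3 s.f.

After input A: C = (4.15·0.176 + 0.71·18.4) / 4.86 = 2.838 mg/L.
After input B: C = (4.86·2.838 + 0.174·0.09) / 5.034 = 2.743 mg/L.
After input C: C = (5.034·2.743 + 1.1·0.12) / 6.134 = 2.273 mg/L.

2.27 mg/L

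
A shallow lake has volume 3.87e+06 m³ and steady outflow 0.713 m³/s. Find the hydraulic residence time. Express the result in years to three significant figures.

0.172 yr

Q = 0.713 m³/s × 3.156e+07 s/yr = 2.25e+07 m³/yr.
Hydraulic residence time τ = V/Q = 3.87e+06/2.25e+07 = 0.172 yr.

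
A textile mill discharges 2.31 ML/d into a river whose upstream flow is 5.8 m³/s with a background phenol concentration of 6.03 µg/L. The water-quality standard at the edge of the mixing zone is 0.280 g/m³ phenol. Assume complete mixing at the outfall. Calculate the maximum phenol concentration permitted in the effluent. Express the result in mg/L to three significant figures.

2.31 ML/d = 0.02674 m³/s.
6.03 µg/L = 0.00603 mg/L.
Mass balance: 0.28·5.827 = 0.02674·Cₑ + 5.8·0.00603.
Cₑ = (1.631 − 0.03497) / 0.02674 = 59.71 mg/L.

59.7 mg/L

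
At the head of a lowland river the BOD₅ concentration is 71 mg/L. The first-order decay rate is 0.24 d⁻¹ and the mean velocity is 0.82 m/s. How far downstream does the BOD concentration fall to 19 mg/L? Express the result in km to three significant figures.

389 km

From C = C₀·e^(−kt), t = ln(C₀/C)/k = ln(71/19)/0.24 = 1.318/0.24 = 5.493 d.
Distance = v·t = 0.82 m/s × 4.746e+05 s = 3.891e+05 m = 389.1 km.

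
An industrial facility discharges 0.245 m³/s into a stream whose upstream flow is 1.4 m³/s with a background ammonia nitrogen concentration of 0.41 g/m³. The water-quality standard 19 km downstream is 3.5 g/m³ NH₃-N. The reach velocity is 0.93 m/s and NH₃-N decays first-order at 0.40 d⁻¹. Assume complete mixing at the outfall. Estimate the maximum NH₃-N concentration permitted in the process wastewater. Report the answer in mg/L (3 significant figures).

23.5 mg/L

Travel time to the compliance point: t = 1.9e+04/0.93 = 2.043e+04 s = 0.2365 d; decay factor exp(−0.40·0.2365) = 0.9098.
So the concentration just after mixing may be at most 3.5/0.9098 = 3.847 mg/L.
Mass balance: 3.847·1.645 = 0.245·Cₑ + 1.4·0.41.
Cₑ = (6.329 − 0.574) / 0.245 = 23.49 mg/L.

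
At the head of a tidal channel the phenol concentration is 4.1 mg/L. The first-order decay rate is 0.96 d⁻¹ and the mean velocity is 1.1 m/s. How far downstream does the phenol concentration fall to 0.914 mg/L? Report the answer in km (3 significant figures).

From C = C₀·e^(−kt), t = ln(C₀/C)/k = ln(4.1/0.914)/0.96 = 1.501/0.96 = 1.563 d.
Distance = v·t = 1.1 m/s × 1.351e+05 s = 1.486e+05 m = 148.6 km.

149 km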